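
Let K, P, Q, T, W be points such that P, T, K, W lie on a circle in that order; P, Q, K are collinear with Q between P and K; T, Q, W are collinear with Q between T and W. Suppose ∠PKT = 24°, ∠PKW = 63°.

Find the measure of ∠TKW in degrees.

∠TKW = 87°

1. ∠PWT = 24°  [same arc PT]
2. ∠PTW = 63°  [same arc PW]
3. ∠TPW = 93°  [△PTW]
4. ∠TKW = 87°  [cyclic PTKW, opposite ∠P+∠K]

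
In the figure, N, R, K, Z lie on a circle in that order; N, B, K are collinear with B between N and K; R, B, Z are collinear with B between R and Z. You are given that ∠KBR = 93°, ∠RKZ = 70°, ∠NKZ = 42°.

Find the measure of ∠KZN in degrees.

1. ∠NBZ = 93°  [vertical angles at B]
2. ∠RNZ = 110°  [cyclic NRKZ, opposite ∠N+∠K]
3. ∠NRZ = 42°  [same arc NZ]
4. ∠NZR = 28°  [△NRZ]
5. ∠KNZ = 59°  [△NBZ]
6. ∠KZN = 79°  [△NKZ]

∠KZN = 79°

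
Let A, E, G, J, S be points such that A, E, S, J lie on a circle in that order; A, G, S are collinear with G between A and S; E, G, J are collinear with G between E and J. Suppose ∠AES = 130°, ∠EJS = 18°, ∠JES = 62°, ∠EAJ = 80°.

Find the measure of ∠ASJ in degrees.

∠ASJ = 68°

1. ∠AJS = 50°  [cyclic AESJ, opposite ∠E+∠J]
2. ∠JAS = 62°  [same arc SJ]
3. ∠ASJ = 68°  [△ASJ]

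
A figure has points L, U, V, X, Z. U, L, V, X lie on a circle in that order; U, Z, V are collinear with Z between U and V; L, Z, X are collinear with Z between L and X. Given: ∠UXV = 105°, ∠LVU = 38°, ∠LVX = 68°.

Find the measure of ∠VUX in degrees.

∠VUX = 45°

1. ∠LXU = 38°  [same arc UL]
2. ∠LUX = 112°  [cyclic ULVX, opposite ∠U+∠V]
3. ∠ULX = 30°  [△ULX]
4. ∠UVX = 30°  [same arc UX]
5. ∠VUX = 45°  [△UVX]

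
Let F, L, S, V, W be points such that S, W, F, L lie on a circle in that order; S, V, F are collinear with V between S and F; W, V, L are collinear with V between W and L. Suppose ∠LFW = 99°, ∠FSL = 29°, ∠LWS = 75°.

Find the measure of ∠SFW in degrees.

∠SFW = 24°

1. ∠LSW = 81°  [cyclic SWFL, opposite ∠S+∠F]
2. ∠SLW = 24°  [△SWL]
3. ∠SFW = 24°  [same arc SW]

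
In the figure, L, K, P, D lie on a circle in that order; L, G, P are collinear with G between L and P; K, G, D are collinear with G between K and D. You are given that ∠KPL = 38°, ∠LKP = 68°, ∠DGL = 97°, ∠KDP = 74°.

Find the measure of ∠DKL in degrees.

1. ∠DGP = 83°  [linear pair at G on LP]
2. ∠DPL = 23°  [△PGD]
3. ∠DKL = 23°  [same arc LD]

∠DKL = 23°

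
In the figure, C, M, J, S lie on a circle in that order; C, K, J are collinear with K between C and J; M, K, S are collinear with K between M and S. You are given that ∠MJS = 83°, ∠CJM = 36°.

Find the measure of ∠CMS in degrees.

∠CMS = 47°

1. ∠MCS = 97°  [cyclic CMJS, opposite ∠C+∠J]
2. ∠CSM = 36°  [same arc CM]
3. ∠CMS = 47°  [△CMS]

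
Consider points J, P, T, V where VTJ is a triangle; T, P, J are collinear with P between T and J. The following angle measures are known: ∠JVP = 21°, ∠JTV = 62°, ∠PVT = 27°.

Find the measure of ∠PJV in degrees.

∠PJV = 70°

1. ∠PTV = 62°  [P on ray TJ]
2. ∠TPV = 91°  [△VTP]
3. ∠JPV = 89°  [linear pair at P on TJ]
4. ∠PJV = 70°  [△VPJ]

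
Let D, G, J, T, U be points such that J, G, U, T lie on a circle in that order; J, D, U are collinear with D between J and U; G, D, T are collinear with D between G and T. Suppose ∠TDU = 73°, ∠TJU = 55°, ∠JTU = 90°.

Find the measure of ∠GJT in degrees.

1. ∠JDT = 107°  [linear pair at D on JU]
2. ∠JUT = 35°  [△JUT]
3. ∠GTJ = 18°  [△JDT]
4. ∠JGT = 35°  [same arc JT]
5. ∠GJT = 127°  [△JGT]

∠GJT = 127°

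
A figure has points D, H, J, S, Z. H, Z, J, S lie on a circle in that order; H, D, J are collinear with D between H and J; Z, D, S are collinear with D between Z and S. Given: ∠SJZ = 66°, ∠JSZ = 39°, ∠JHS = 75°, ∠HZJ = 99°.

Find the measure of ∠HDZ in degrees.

1. ∠JZS = 75°  [△ZJS]
2. ∠JHZ = 39°  [same arc ZJ]
3. ∠HJZ = 42°  [△HZJ]
4. ∠JDZ = 63°  [△ZDJ]
5. ∠HDZ = 117°  [linear pair at D on HJ]

∠HDZ = 117°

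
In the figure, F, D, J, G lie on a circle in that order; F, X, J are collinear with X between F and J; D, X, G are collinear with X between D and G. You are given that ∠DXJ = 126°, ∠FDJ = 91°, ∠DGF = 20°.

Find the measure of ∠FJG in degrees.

1. ∠FXG = 126°  [vertical angles at X]
2. ∠FGJ = 89°  [cyclic FDJG, opposite ∠D+∠G]
3. ∠GFJ = 34°  [△FXG]
4. ∠FJG = 57°  [△FJG]

∠FJG = 57°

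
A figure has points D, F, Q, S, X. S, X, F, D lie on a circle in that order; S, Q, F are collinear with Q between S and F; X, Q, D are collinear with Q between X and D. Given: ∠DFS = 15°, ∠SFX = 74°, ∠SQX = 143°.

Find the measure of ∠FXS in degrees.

∠FXS = 84°

1. ∠DXS = 15°  [same arc SD]
2. ∠FSX = 22°  [△SQX]
3. ∠FXS = 84°  [△SXF]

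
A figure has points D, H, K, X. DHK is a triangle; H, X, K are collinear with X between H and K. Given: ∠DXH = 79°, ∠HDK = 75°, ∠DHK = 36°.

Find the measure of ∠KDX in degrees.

1. ∠DXK = 101°  [linear pair at X on HK]
2. ∠DKH = 69°  [△DHK]
3. ∠DKX = 69°  [X on ray KH]
4. ∠KDX = 10°  [△DXK]

∠KDX = 10°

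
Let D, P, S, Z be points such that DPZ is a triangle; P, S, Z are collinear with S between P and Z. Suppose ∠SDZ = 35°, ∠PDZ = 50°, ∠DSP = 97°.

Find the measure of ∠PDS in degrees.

1. ∠DSZ = 83°  [linear pair at S on PZ]
2. ∠DZS = 62°  [△DSZ]
3. ∠DZP = 62°  [S on ray ZP]
4. ∠DPZ = 68°  [△DPZ]
5. ∠DPS = 68°  [S on ray PZ]
6. ∠PDS = 15°  [△DPS]

∠PDS = 15°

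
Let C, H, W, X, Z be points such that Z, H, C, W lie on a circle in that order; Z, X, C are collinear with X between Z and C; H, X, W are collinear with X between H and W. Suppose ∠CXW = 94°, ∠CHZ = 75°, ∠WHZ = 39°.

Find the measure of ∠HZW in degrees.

∠HZW = 83°

1. ∠WXZ = 86°  [linear pair at X on ZC]
2. ∠CWZ = 105°  [cyclic ZHCW, opposite ∠H+∠W]
3. ∠WCZ = 39°  [same arc ZW]
4. ∠CZW = 36°  [△ZCW]
5. ∠HWZ = 58°  [△ZXW]
6. ∠HZW = 83°  [△ZHW]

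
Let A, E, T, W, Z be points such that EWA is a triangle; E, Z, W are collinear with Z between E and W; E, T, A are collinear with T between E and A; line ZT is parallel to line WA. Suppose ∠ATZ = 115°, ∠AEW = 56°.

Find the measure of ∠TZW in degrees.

∠TZW = 121°

1. ∠ETZ = 65°  [linear pair at T on EA]
2. ∠TEZ = 56°  [Z on EW, T on EA]
3. ∠EZT = 59°  [△EZT]
4. ∠TZW = 121°  [linear pair at Z on EW]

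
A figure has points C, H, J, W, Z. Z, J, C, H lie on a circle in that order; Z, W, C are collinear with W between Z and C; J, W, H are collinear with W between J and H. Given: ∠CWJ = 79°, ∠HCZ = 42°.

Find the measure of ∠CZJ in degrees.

∠CZJ = 37°

1. ∠JWZ = 101°  [linear pair at W on ZC]
2. ∠HJZ = 42°  [same arc ZH]
3. ∠CZJ = 37°  [△ZWJ]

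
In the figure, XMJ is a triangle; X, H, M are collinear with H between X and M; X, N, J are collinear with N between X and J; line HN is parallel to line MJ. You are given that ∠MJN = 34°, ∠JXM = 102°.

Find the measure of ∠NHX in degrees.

1. ∠MJX = 34°  [N on ray JX]
2. ∠JMX = 44°  [△XMJ]
3. ∠NHX = 44°  [HN∥MJ, corresponding at H]

∠NHX = 44°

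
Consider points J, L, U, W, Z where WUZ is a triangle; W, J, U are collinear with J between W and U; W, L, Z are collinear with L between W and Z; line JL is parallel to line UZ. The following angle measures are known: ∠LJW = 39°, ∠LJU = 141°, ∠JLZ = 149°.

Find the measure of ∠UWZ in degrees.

1. ∠JLW = 31°  [linear pair at L on WZ]
2. ∠JWL = 110°  [△WJL]
3. ∠UWZ = 110°  [J on WU, L on WZ]

∠UWZ = 110°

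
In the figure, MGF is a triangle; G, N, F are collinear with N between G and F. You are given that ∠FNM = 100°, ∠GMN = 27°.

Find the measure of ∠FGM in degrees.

∠FGM = 73°

1. ∠GNM = 80°  [linear pair at N on GF]
2. ∠MGN = 73°  [△MGN]
3. ∠FGM = 73°  [N on ray GF]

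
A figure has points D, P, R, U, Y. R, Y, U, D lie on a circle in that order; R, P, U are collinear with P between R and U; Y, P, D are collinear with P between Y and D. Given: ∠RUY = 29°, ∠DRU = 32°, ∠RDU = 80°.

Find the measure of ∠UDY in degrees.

1. ∠RDY = 29°  [same arc RY]
2. ∠DUR = 68°  [△RUD]
3. ∠DPR = 119°  [△RPD]
4. ∠DPU = 61°  [linear pair at P on RU]
5. ∠UDY = 51°  [△UPD]

∠UDY = 51°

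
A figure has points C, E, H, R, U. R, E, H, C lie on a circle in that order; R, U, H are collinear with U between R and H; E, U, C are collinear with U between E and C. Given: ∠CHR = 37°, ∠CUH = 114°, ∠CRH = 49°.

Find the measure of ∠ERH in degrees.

1. ∠CER = 37°  [same arc RC]
2. ∠EUR = 114°  [vertical angles at U]
3. ∠ERH = 29°  [△RUE]

∠ERH = 29°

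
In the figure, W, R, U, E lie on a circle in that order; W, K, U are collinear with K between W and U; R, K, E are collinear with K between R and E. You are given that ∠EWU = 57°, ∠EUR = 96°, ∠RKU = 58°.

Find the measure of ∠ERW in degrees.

1. ∠ERU = 57°  [same arc UE]
2. ∠REU = 27°  [△RUE]
3. ∠RKW = 122°  [linear pair at K on WU]
4. ∠RWU = 27°  [same arc RU]
5. ∠ERW = 31°  [△WKR]

∠ERW = 31°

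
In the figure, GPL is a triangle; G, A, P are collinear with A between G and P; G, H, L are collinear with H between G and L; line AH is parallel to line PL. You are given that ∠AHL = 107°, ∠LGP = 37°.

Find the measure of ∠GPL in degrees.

∠GPL = 70°

1. ∠AHG = 73°  [linear pair at H on GL]
2. ∠AGH = 37°  [A on GP, H on GL]
3. ∠GAH = 70°  [△GAH]
4. ∠GPL = 70°  [AH∥PL, corresponding at A]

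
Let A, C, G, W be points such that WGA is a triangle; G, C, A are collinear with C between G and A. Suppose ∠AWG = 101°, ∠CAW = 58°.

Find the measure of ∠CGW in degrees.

∠CGW = 21°

1. ∠GAW = 58°  [C on ray AG]
2. ∠AGW = 21°  [△WGA]
3. ∠CGW = 21°  [C on ray GA]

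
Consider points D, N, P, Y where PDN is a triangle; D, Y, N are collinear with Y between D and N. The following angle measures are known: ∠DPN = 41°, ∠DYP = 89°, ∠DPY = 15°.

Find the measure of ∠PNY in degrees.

∠PNY = 63°

1. ∠PDY = 76°  [△PDY]
2. ∠NDP = 76°  [Y on ray DN]
3. ∠DNP = 63°  [△PDN]
4. ∠PNY = 63°  [Y on ray ND]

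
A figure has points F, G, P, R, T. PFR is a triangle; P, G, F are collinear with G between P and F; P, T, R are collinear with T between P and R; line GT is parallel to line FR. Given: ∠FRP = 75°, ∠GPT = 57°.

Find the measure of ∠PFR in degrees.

1. ∠GTP = 75°  [GT∥FR, corresponding at T]
2. ∠PGT = 48°  [△PGT]
3. ∠PFR = 48°  [GT∥FR, corresponding at G]

∠PFR = 48°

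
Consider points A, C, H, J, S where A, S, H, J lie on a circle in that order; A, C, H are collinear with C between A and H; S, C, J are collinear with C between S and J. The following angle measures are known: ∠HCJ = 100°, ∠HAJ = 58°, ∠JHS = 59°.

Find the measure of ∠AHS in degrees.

∠AHS = 42°

1. ∠ACS = 100°  [vertical angles at C]
2. ∠HSJ = 58°  [same arc HJ]
3. ∠HCS = 80°  [linear pair at C on AH]
4. ∠AHS = 42°  [△SCH]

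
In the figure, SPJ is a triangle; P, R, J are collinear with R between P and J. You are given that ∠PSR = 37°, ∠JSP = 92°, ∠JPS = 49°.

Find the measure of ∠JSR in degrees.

1. ∠PJS = 39°  [△SPJ]
2. ∠RPS = 49°  [R on ray PJ]
3. ∠RJS = 39°  [R on ray JP]
4. ∠PRS = 94°  [△SPR]
5. ∠JRS = 86°  [linear pair at R on PJ]
6. ∠JSR = 55°  [△SRJ]

∠JSR = 55°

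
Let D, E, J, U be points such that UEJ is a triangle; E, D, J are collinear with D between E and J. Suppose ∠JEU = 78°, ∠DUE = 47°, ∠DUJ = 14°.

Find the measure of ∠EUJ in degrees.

∠EUJ = 61°

1. ∠DEU = 78°  [D on ray EJ]
2. ∠EDU = 55°  [△UED]
3. ∠JDU = 125°  [linear pair at D on EJ]
4. ∠DJU = 41°  [△UDJ]
5. ∠EJU = 41°  [D on ray JE]
6. ∠EUJ = 61°  [△UEJ]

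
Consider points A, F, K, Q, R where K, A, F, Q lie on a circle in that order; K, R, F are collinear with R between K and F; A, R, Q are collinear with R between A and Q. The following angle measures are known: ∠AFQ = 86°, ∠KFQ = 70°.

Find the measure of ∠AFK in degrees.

1. ∠AKQ = 94°  [cyclic KAFQ, opposite ∠K+∠F]
2. ∠KAQ = 70°  [same arc KQ]
3. ∠AQK = 16°  [△KAQ]
4. ∠AFK = 16°  [same arc KA]

∠AFK = 16°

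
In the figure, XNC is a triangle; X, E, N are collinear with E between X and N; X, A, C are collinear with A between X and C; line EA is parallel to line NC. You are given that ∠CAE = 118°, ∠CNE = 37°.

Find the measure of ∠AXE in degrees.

∠AXE = 81°

1. ∠EAX = 62°  [linear pair at A on XC]
2. ∠CNX = 37°  [E on ray NX]
3. ∠NCX = 62°  [EA∥NC, corresponding at A]
4. ∠CXN = 81°  [△XNC]
5. ∠AXE = 81°  [E on XN, A on XC]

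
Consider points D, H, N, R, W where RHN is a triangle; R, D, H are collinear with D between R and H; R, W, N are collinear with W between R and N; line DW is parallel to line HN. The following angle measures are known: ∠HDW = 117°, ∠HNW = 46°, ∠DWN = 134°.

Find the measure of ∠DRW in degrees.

∠DRW = 71°

1. ∠RDW = 63°  [linear pair at D on RH]
2. ∠DWR = 46°  [linear pair at W on RN]
3. ∠DRW = 71°  [△RDW]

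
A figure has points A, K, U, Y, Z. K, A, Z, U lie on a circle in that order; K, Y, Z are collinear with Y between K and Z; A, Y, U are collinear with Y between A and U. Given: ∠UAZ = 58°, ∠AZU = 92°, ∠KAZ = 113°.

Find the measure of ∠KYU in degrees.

∠KYU = 85°

1. ∠UKZ = 58°  [same arc ZU]
2. ∠AUZ = 30°  [△AZU]
3. ∠KUZ = 67°  [cyclic KAZU, opposite ∠A+∠U]
4. ∠KZU = 55°  [△KZU]
5. ∠UYZ = 95°  [△ZYU]
6. ∠KYU = 85°  [linear pair at Y on KZ]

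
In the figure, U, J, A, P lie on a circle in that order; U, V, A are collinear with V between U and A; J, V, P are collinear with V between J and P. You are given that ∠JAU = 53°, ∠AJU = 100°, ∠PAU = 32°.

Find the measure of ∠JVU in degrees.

∠JVU = 121°

1. ∠AUJ = 27°  [△UJA]
2. ∠PJU = 32°  [same arc UP]
3. ∠JVU = 121°  [△UVJ]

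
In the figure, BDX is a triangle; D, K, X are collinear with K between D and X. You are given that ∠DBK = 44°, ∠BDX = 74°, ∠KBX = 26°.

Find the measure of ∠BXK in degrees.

∠BXK = 36°

1. ∠BDK = 74°  [K on ray DX]
2. ∠BKD = 62°  [△BDK]
3. ∠BKX = 118°  [linear pair at K on DX]
4. ∠BXK = 36°  [△BKX]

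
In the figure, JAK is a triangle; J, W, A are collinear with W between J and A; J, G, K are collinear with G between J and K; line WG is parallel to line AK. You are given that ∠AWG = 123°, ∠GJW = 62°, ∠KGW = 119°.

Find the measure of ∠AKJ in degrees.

1. ∠GWJ = 57°  [linear pair at W on JA]
2. ∠JGW = 61°  [△JWG]
3. ∠AKJ = 61°  [WG∥AK, corresponding at G]

∠AKJ = 61°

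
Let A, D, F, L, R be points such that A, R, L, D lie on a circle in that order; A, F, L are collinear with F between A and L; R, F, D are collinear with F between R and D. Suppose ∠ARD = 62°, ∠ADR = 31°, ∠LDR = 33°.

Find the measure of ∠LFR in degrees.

∠LFR = 95°

1. ∠LAR = 33°  [same arc RL]
2. ∠AFR = 85°  [△AFR]
3. ∠LFR = 95°  [linear pair at F on AL]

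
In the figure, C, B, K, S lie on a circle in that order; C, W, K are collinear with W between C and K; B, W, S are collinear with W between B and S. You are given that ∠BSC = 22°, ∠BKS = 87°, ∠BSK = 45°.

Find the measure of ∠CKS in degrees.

∠CKS = 65°

1. ∠BCS = 93°  [cyclic CBKS, opposite ∠C+∠K]
2. ∠CBS = 65°  [△CBS]
3. ∠CKS = 65°  [same arc CS]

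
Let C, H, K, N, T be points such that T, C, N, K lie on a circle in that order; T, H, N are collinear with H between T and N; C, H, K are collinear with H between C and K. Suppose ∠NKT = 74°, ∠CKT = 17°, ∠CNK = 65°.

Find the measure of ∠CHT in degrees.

∠CHT = 75°

1. ∠NCT = 106°  [cyclic TCNK, opposite ∠C+∠K]
2. ∠CNT = 17°  [same arc TC]
3. ∠CTK = 115°  [cyclic TCNK, opposite ∠T+∠N]
4. ∠CTN = 57°  [△TCN]
5. ∠KCT = 48°  [△TCK]
6. ∠CHT = 75°  [△THC]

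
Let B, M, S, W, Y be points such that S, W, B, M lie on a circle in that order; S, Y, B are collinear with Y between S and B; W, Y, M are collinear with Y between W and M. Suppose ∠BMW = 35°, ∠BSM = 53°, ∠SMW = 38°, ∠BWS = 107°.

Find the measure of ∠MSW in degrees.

∠MSW = 88°

1. ∠BWM = 53°  [same arc BM]
2. ∠MBW = 92°  [△WBM]
3. ∠MSW = 88°  [cyclic SWBM, opposite ∠S+∠B]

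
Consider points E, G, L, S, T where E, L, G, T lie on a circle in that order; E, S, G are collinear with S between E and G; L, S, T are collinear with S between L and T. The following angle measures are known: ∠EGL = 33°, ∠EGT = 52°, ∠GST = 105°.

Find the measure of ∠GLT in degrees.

1. ∠ETL = 33°  [same arc EL]
2. ∠EST = 75°  [linear pair at S on EG]
3. ∠GET = 72°  [△EST]
4. ∠GLT = 72°  [same arc GT]

∠GLT = 72°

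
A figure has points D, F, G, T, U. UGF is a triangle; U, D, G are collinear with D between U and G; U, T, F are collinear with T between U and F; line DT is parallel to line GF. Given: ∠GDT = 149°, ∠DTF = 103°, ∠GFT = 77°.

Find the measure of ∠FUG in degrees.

∠FUG = 72°

1. ∠TDU = 31°  [linear pair at D on UG]
2. ∠GFU = 77°  [T on ray FU]
3. ∠FGU = 31°  [DT∥GF, corresponding at D]
4. ∠FUG = 72°  [△UGF]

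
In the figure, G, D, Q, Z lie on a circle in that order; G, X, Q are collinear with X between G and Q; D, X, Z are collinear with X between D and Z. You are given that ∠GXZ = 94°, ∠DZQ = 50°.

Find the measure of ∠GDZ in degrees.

1. ∠DXQ = 94°  [vertical angles at X]
2. ∠DGQ = 50°  [same arc DQ]
3. ∠DXG = 86°  [linear pair at X on GQ]
4. ∠GDZ = 44°  [△GXD]

∠GDZ = 44°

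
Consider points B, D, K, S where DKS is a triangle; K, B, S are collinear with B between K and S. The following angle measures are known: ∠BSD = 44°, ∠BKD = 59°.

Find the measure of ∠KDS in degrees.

∠KDS = 77°

1. ∠DSK = 44°  [B on ray SK]
2. ∠DKS = 59°  [B on ray KS]
3. ∠KDS = 77°  [△DKS]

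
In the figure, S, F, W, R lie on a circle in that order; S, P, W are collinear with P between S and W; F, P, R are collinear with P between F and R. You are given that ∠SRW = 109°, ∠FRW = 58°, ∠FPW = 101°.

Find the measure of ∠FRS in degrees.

∠FRS = 51°

1. ∠SFW = 71°  [cyclic SFWR, opposite ∠F+∠R]
2. ∠FSW = 58°  [same arc FW]
3. ∠FWS = 51°  [△SFW]
4. ∠FRS = 51°  [same arc SF]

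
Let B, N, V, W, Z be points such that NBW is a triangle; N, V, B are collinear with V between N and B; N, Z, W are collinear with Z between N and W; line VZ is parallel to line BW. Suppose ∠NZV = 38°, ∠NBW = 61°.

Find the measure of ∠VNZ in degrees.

1. ∠BWN = 38°  [VZ∥BW, corresponding at Z]
2. ∠BNW = 81°  [△NBW]
3. ∠VNZ = 81°  [V on NB, Z on NW]

∠VNZ = 81°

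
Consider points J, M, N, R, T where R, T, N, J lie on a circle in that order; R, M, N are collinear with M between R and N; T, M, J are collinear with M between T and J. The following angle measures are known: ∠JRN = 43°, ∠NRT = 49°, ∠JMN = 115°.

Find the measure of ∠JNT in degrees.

∠JNT = 88°

1. ∠JTN = 43°  [same arc NJ]
2. ∠NJT = 49°  [same arc TN]
3. ∠JNT = 88°  [△TNJ]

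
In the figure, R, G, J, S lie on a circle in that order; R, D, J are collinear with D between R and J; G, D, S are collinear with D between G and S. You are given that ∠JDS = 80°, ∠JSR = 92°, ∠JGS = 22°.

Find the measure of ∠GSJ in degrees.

∠GSJ = 34°

1. ∠JRS = 22°  [same arc JS]
2. ∠RJS = 66°  [△RJS]
3. ∠GSJ = 34°  [△JDS]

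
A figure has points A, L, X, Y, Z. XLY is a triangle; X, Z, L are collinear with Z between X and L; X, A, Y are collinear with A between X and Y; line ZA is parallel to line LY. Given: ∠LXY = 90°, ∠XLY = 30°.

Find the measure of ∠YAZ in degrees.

1. ∠LYX = 60°  [△XLY]
2. ∠XAZ = 60°  [ZA∥LY, corresponding at A]
3. ∠YAZ = 120°  [linear pair at A on XY]

∠YAZ = 120°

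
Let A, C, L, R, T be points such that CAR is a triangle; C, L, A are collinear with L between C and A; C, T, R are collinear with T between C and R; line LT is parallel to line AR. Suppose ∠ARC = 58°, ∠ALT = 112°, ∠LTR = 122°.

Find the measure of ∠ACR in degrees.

1. ∠CTL = 58°  [LT∥AR, corresponding at T]
2. ∠CLT = 68°  [linear pair at L on CA]
3. ∠LCT = 54°  [△CLT]
4. ∠ACR = 54°  [L on CA, T on CR]

∠ACR = 54°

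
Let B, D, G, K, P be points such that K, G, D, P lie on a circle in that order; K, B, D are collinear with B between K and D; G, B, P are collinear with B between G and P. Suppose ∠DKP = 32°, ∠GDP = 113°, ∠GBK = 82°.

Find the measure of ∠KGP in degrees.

∠KGP = 63°

1. ∠DGP = 32°  [same arc DP]
2. ∠DPG = 35°  [△GDP]
3. ∠DKG = 35°  [same arc GD]
4. ∠KGP = 63°  [△KBG]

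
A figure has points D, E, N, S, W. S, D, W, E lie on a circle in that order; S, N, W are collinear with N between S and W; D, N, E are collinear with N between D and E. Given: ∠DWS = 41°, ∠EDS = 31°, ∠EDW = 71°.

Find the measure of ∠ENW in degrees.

∠ENW = 112°

1. ∠DES = 41°  [same arc SD]
2. ∠ESW = 71°  [same arc WE]
3. ∠ENS = 68°  [△SNE]
4. ∠ENW = 112°  [linear pair at N on SW]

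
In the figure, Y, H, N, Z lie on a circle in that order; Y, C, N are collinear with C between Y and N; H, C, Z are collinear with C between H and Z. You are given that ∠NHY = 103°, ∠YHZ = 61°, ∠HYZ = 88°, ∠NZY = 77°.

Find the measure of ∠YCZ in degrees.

1. ∠YNZ = 61°  [same arc YZ]
2. ∠HZY = 31°  [△YHZ]
3. ∠NYZ = 42°  [△YNZ]
4. ∠YCZ = 107°  [△YCZ]

∠YCZ = 107°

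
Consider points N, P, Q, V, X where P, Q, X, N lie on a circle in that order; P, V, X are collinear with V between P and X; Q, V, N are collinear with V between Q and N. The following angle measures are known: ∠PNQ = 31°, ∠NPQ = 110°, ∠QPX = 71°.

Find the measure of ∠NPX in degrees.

∠NPX = 39°

1. ∠PXQ = 31°  [same arc PQ]
2. ∠NQP = 39°  [△PQN]
3. ∠PQX = 78°  [△PQX]
4. ∠NXP = 39°  [same arc PN]
5. ∠PNX = 102°  [cyclic PQXN, opposite ∠Q+∠N]
6. ∠NPX = 39°  [△PXN]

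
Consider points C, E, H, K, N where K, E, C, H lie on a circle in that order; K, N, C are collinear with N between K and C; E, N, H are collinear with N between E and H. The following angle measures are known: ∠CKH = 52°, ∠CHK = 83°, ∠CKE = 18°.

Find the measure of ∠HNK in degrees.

∠HNK = 63°

1. ∠CEH = 52°  [same arc CH]
2. ∠CEK = 97°  [cyclic KECH, opposite ∠E+∠H]
3. ∠ECK = 65°  [△KEC]
4. ∠CNE = 63°  [△ENC]
5. ∠HNK = 63°  [vertical angles at N]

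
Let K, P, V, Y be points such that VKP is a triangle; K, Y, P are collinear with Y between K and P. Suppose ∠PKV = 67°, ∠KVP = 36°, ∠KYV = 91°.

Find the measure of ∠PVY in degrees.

∠PVY = 14°

1. ∠KPV = 77°  [△VKP]
2. ∠PYV = 89°  [linear pair at Y on KP]
3. ∠VPY = 77°  [Y on ray PK]
4. ∠PVY = 14°  [△VYP]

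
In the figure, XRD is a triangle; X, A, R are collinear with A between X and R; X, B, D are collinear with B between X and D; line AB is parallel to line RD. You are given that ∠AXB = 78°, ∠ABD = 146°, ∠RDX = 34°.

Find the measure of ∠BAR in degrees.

∠BAR = 112°

1. ∠ABX = 34°  [linear pair at B on XD]
2. ∠BAX = 68°  [△XAB]
3. ∠BAR = 112°  [linear pair at A on XR]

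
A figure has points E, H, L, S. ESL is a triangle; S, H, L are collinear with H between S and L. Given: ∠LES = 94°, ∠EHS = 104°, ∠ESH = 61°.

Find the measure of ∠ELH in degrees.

1. ∠ESL = 61°  [H on ray SL]
2. ∠ELS = 25°  [△ESL]
3. ∠ELH = 25°  [H on ray LS]

∠ELH = 25°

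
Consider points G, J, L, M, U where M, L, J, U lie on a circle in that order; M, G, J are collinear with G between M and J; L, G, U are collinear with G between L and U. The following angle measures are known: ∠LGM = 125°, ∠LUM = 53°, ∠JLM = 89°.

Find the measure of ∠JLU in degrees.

1. ∠JGL = 55°  [linear pair at G on MJ]
2. ∠LJM = 53°  [same arc ML]
3. ∠JLU = 72°  [△LGJ]

∠JLU = 72°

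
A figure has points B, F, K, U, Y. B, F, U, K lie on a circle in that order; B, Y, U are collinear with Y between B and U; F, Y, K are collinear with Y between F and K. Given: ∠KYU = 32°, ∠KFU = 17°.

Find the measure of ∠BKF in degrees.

∠BKF = 15°

1. ∠BYK = 148°  [linear pair at Y on BU]
2. ∠KBU = 17°  [same arc UK]
3. ∠BKF = 15°  [△BYK]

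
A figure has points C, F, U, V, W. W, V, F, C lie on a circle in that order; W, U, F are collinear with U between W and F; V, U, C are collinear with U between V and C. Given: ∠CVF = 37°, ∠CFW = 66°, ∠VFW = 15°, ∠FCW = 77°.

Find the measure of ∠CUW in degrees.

∠CUW = 128°

1. ∠CWF = 37°  [same arc FC]
2. ∠VCW = 15°  [same arc WV]
3. ∠CUW = 128°  [△WUC]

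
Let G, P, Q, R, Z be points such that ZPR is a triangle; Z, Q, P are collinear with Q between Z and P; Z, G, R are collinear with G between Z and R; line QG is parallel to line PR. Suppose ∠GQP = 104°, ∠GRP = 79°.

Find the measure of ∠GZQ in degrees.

1. ∠GQZ = 76°  [linear pair at Q on ZP]
2. ∠PRZ = 79°  [G on ray RZ]
3. ∠RPZ = 76°  [QG∥PR, corresponding at Q]
4. ∠PZR = 25°  [△ZPR]
5. ∠GZQ = 25°  [Q on ZP, G on ZR]

∠GZQ = 25°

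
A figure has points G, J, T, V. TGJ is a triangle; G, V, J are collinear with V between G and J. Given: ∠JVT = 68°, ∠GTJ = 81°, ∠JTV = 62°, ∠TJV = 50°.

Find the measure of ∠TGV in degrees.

∠TGV = 49°

1. ∠GJT = 50°  [V on ray JG]
2. ∠JGT = 49°  [△TGJ]
3. ∠TGV = 49°  [V on ray GJ]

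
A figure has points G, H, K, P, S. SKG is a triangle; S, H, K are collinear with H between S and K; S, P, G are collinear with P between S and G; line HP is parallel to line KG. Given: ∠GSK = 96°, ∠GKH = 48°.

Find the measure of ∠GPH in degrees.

∠GPH = 144°

1. ∠GKS = 48°  [H on ray KS]
2. ∠KGS = 36°  [△SKG]
3. ∠HPS = 36°  [HP∥KG, corresponding at P]
4. ∠GPH = 144°  [linear pair at P on SG]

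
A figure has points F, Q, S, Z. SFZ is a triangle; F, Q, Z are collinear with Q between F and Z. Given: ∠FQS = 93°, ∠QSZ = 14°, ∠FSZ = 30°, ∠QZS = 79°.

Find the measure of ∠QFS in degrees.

∠QFS = 71°

1. ∠FZS = 79°  [Q on ray ZF]
2. ∠SFZ = 71°  [△SFZ]
3. ∠QFS = 71°  [Q on ray FZ]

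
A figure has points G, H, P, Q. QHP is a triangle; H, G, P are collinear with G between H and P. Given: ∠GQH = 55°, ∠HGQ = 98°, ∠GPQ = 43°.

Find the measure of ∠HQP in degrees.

∠HQP = 110°

1. ∠GHQ = 27°  [△QHG]
2. ∠HPQ = 43°  [G on ray PH]
3. ∠PHQ = 27°  [G on ray HP]
4. ∠HQP = 110°  [△QHP]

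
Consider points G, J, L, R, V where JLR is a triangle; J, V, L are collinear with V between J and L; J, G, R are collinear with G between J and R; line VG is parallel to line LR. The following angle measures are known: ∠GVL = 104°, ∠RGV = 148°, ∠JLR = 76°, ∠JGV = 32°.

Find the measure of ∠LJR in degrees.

∠LJR = 72°

1. ∠GVJ = 76°  [linear pair at V on JL]
2. ∠GJV = 72°  [△JVG]
3. ∠LJR = 72°  [V on JL, G on JR]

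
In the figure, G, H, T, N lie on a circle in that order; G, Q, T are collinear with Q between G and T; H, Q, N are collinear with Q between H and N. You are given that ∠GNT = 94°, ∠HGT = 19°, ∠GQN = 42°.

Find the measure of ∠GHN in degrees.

∠GHN = 23°

1. ∠HNT = 19°  [same arc HT]
2. ∠NQT = 138°  [linear pair at Q on GT]
3. ∠GTN = 23°  [△TQN]
4. ∠GHN = 23°  [same arc GN]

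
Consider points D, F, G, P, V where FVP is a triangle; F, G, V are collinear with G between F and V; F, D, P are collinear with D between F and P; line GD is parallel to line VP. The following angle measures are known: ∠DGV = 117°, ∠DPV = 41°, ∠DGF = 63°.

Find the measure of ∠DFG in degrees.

∠DFG = 76°

1. ∠FPV = 41°  [D on ray PF]
2. ∠FVP = 63°  [GD∥VP, corresponding at G]
3. ∠PFV = 76°  [△FVP]
4. ∠DFG = 76°  [G on FV, D on FP]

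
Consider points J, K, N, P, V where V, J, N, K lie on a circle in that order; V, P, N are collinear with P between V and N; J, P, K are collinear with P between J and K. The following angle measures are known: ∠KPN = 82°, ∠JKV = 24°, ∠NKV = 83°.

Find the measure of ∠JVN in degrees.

1. ∠JNV = 24°  [same arc VJ]
2. ∠NJV = 97°  [cyclic VJNK, opposite ∠J+∠K]
3. ∠JVN = 59°  [△VJN]

∠JVN = 59°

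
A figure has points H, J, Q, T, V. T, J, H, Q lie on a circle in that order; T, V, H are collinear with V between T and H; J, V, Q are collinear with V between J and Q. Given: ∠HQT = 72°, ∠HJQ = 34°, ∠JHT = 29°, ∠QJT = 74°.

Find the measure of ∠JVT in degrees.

1. ∠HJT = 108°  [cyclic TJHQ, opposite ∠J+∠Q]
2. ∠HTJ = 43°  [△TJH]
3. ∠JVT = 63°  [△TVJ]

∠JVT = 63°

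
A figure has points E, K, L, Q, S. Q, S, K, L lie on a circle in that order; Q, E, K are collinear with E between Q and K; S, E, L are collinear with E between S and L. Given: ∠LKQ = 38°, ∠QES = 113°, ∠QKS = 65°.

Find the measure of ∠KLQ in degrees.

∠KLQ = 94°

1. ∠LSQ = 38°  [same arc QL]
2. ∠KQS = 29°  [△QES]
3. ∠KSQ = 86°  [△QSK]
4. ∠KLQ = 94°  [cyclic QSKL, opposite ∠S+∠L]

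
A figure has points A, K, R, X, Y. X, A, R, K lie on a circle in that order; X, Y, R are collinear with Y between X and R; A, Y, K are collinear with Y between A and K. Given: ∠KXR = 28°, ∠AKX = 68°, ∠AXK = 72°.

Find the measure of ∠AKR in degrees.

∠AKR = 44°

1. ∠KAR = 28°  [same arc RK]
2. ∠ARK = 108°  [cyclic XARK, opposite ∠X+∠R]
3. ∠AKR = 44°  [△ARK]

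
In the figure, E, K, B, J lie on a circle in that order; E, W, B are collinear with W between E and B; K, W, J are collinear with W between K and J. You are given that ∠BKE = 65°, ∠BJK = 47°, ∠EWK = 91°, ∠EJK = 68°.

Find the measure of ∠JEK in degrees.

1. ∠BEK = 47°  [same arc KB]
2. ∠EKJ = 42°  [△EWK]
3. ∠JEK = 70°  [△EKJ]

∠JEK = 70°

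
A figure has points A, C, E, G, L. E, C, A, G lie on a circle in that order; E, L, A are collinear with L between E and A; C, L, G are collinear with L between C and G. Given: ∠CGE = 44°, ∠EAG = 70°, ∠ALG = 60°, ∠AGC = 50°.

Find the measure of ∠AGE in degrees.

1. ∠CAE = 44°  [same arc EC]
2. ∠AEC = 50°  [same arc CA]
3. ∠ACE = 86°  [△ECA]
4. ∠AGE = 94°  [cyclic ECAG, opposite ∠C+∠G]

∠AGE = 94°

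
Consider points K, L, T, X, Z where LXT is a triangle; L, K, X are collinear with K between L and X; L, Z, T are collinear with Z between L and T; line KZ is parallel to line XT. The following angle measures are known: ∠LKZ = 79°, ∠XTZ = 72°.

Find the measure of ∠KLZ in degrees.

∠KLZ = 29°

1. ∠LXT = 79°  [KZ∥XT, corresponding at K]
2. ∠LTX = 72°  [Z on ray TL]
3. ∠TLX = 29°  [△LXT]
4. ∠KLZ = 29°  [K on LX, Z on LT]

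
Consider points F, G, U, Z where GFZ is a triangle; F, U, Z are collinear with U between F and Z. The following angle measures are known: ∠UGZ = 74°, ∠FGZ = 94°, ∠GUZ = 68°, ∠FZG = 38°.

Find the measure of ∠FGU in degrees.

1. ∠GFZ = 48°  [△GFZ]
2. ∠FUG = 112°  [linear pair at U on FZ]
3. ∠GFU = 48°  [U on ray FZ]
4. ∠FGU = 20°  [△GFU]

∠FGU = 20°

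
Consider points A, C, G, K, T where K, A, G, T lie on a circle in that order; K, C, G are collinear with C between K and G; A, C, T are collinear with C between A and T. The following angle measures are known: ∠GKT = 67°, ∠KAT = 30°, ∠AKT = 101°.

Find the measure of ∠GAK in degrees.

∠GAK = 97°

1. ∠KGT = 30°  [same arc KT]
2. ∠GTK = 83°  [△KGT]
3. ∠GAK = 97°  [cyclic KAGT, opposite ∠A+∠T]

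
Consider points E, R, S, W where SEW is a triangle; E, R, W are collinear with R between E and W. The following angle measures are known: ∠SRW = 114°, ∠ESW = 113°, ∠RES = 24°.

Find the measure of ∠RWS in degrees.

∠RWS = 43°

1. ∠SEW = 24°  [R on ray EW]
2. ∠EWS = 43°  [△SEW]
3. ∠RWS = 43°  [R on ray WE]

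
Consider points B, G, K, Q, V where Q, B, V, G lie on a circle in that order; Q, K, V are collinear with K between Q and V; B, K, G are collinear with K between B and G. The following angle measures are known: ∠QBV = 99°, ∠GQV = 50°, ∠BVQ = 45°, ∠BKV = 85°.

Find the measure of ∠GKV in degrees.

1. ∠QGV = 81°  [cyclic QBVG, opposite ∠B+∠G]
2. ∠BQV = 36°  [△QBV]
3. ∠GVQ = 49°  [△QVG]
4. ∠BGV = 36°  [same arc BV]
5. ∠GKV = 95°  [△VKG]

∠GKV = 95°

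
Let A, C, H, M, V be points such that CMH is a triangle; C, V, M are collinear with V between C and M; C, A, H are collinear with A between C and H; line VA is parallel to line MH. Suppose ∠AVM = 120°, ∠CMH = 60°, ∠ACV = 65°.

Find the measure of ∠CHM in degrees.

∠CHM = 55°

1. ∠AVC = 60°  [linear pair at V on CM]
2. ∠CAV = 55°  [△CVA]
3. ∠CHM = 55°  [VA∥MH, corresponding at A]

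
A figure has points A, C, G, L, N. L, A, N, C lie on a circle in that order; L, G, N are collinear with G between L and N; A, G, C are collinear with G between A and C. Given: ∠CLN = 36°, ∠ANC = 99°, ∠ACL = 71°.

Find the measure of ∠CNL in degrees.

∠CNL = 28°

1. ∠CAN = 36°  [same arc NC]
2. ∠CGL = 73°  [△LGC]
3. ∠ACN = 45°  [△ANC]
4. ∠CGN = 107°  [linear pair at G on LN]
5. ∠CNL = 28°  [△NGC]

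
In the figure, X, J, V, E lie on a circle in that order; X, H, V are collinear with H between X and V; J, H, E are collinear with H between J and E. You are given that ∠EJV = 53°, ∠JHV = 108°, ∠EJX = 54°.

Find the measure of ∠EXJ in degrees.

1. ∠EXV = 53°  [same arc VE]
2. ∠EHX = 108°  [vertical angles at H]
3. ∠JEX = 19°  [△XHE]
4. ∠EXJ = 107°  [△XJE]

∠EXJ = 107°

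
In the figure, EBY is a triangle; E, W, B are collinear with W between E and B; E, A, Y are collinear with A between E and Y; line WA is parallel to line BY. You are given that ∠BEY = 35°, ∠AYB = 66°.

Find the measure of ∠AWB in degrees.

1. ∠BYE = 66°  [A on ray YE]
2. ∠EBY = 79°  [△EBY]
3. ∠AWE = 79°  [WA∥BY, corresponding at W]
4. ∠AWB = 101°  [linear pair at W on EB]

∠AWB = 101°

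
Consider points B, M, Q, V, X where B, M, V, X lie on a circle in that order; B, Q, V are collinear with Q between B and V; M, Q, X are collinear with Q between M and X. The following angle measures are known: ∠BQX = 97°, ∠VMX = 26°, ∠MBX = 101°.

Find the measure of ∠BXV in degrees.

∠BXV = 132°

1. ∠VQX = 83°  [linear pair at Q on BV]
2. ∠VBX = 26°  [same arc VX]
3. ∠MVX = 79°  [cyclic BMVX, opposite ∠B+∠V]
4. ∠MXV = 75°  [△MVX]
5. ∠BVX = 22°  [△VQX]
6. ∠BXV = 132°  [△BVX]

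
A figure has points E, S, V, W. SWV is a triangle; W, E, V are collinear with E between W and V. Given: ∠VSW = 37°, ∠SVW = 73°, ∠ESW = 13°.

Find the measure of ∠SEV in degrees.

1. ∠SWV = 70°  [△SWV]
2. ∠EWS = 70°  [E on ray WV]
3. ∠SEW = 97°  [△SWE]
4. ∠SEV = 83°  [linear pair at E on WV]

∠SEV = 83°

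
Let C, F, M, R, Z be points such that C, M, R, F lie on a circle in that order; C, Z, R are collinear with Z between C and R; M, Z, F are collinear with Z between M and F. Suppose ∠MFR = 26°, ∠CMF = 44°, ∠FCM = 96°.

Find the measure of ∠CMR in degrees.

1. ∠MCR = 26°  [same arc MR]
2. ∠CFM = 40°  [△CMF]
3. ∠CRM = 40°  [same arc CM]
4. ∠CMR = 114°  [△CMR]

∠CMR = 114°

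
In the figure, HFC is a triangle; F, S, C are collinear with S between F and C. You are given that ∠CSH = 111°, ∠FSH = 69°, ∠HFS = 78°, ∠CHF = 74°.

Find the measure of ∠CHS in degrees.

∠CHS = 41°

1. ∠CFH = 78°  [S on ray FC]
2. ∠FCH = 28°  [△HFC]
3. ∠HCS = 28°  [S on ray CF]
4. ∠CHS = 41°  [△HSC]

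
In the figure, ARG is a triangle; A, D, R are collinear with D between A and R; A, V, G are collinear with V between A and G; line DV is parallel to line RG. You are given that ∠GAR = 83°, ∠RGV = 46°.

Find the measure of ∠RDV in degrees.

1. ∠AGR = 46°  [V on ray GA]
2. ∠ARG = 51°  [△ARG]
3. ∠ADV = 51°  [DV∥RG, corresponding at D]
4. ∠RDV = 129°  [linear pair at D on AR]

∠RDV = 129°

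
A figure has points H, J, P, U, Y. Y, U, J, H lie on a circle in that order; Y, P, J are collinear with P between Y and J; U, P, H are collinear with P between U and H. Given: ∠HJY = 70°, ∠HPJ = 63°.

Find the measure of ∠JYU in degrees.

1. ∠HUY = 70°  [same arc YH]
2. ∠UPY = 63°  [vertical angles at P]
3. ∠JYU = 47°  [△YPU]

∠JYU = 47°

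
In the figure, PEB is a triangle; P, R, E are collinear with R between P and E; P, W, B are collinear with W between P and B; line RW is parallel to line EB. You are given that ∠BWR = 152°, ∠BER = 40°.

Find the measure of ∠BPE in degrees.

1. ∠PWR = 28°  [linear pair at W on PB]
2. ∠BEP = 40°  [R on ray EP]
3. ∠EBP = 28°  [RW∥EB, corresponding at W]
4. ∠BPE = 112°  [△PEB]

∠BPE = 112°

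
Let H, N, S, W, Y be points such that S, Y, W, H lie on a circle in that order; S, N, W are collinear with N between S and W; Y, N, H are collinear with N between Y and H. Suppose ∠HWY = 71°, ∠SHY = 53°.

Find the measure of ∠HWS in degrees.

∠HWS = 18°

1. ∠HSY = 109°  [cyclic SYWH, opposite ∠S+∠W]
2. ∠HYS = 18°  [△SYH]
3. ∠HWS = 18°  [same arc SH]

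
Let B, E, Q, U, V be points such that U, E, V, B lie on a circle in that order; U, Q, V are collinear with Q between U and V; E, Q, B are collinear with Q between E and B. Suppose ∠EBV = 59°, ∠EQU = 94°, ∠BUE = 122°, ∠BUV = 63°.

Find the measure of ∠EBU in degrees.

∠EBU = 31°

1. ∠EUV = 59°  [same arc EV]
2. ∠BEU = 27°  [△UQE]
3. ∠EBU = 31°  [△UEB]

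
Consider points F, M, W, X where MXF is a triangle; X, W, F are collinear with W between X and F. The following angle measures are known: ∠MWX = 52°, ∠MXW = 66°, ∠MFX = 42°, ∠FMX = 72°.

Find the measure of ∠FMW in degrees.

∠FMW = 10°

1. ∠FWM = 128°  [linear pair at W on XF]
2. ∠MFW = 42°  [W on ray FX]
3. ∠FMW = 10°  [△MWF]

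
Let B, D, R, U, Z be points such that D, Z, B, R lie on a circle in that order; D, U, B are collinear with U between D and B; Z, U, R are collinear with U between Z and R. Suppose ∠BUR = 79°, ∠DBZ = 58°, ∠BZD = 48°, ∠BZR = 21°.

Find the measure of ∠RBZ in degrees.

∠RBZ = 85°

1. ∠DUZ = 79°  [vertical angles at U]
2. ∠DRZ = 58°  [same arc DZ]
3. ∠BDZ = 74°  [△DZB]
4. ∠DZR = 27°  [△DUZ]
5. ∠RDZ = 95°  [△DZR]
6. ∠RBZ = 85°  [cyclic DZBR, opposite ∠D+∠B]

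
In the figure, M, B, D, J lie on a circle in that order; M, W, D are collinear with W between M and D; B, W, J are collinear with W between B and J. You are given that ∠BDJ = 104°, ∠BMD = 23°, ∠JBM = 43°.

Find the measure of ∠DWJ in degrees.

1. ∠BJD = 23°  [same arc BD]
2. ∠JDM = 43°  [same arc MJ]
3. ∠DWJ = 114°  [△DWJ]

∠DWJ = 114°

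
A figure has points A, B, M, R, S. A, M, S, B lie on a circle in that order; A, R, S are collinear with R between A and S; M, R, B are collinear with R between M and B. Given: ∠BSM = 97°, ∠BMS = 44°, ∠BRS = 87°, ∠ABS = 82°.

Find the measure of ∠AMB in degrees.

1. ∠MBS = 39°  [△MSB]
2. ∠ARM = 87°  [vertical angles at R]
3. ∠MAS = 39°  [same arc MS]
4. ∠AMB = 54°  [△ARM]

∠AMB = 54°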